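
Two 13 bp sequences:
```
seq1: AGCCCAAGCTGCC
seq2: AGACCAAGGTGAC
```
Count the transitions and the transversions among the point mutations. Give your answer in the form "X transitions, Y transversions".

0 transitions, 3 transversions

Transitions (purine↔purine or pyrimidine↔pyrimidine): none.
Transversions (purine↔pyrimidine): 3 C→A, 9 C→G, 12 C→A.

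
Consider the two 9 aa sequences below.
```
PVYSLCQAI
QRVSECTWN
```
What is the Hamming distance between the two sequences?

Mismatches (1-based): residue 1: P→Q; residue 2: V→R; residue 3: Y→V; residue 5: L→E; residue 7: Q→T; residue 8: A→W; residue 9: I→N.

7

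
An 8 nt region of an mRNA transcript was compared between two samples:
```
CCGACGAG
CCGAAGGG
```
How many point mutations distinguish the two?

Comparing position by position, 2 positions differ: 5 (C/A), 7 (A/G).

2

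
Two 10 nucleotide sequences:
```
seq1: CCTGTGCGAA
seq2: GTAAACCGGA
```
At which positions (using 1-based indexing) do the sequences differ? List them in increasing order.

Scanning 1-based: 1: C/G; 2: C/T; 3: T/A; 4: G/A; 5: T/A; 6: G/C; 9: A/G.

1, 2, 3, 4, 5, 6, 9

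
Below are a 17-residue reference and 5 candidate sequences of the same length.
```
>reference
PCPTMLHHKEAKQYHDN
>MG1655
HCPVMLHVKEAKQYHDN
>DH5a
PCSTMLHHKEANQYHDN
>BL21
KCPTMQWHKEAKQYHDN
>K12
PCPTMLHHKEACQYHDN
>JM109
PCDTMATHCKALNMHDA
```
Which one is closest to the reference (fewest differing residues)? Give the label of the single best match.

K12

Hamming distances to reference — MG1655: 3; DH5a: 2; BL21: 3; K12: 1; JM109: 9.
Smallest is K12 with 1 mismatch.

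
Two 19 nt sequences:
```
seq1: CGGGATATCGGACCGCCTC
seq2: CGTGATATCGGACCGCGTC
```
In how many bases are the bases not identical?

2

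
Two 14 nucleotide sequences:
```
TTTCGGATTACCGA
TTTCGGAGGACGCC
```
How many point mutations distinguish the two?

5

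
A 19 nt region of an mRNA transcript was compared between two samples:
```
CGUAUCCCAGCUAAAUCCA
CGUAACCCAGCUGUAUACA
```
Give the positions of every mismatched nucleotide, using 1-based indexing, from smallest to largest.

5, 13, 14, 17

Differences at position 5 (U→A), position 13 (A→G), position 14 (A→U), position 17 (C→A).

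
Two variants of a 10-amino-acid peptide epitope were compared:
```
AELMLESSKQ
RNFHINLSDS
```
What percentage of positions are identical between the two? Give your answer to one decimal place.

10.0%

Mismatches at positions 1, 2, 3, 4, 5, 6, 7, 9, 10 (1-based): 9 of 10.
Identical positions: 1/10 = 10% → 10.0%.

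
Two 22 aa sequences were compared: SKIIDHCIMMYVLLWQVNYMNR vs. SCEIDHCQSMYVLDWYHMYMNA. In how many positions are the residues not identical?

The sequences differ at positions 2, 3, 8, 9, 14, 16, 17, 18, 22 (1-based) — 9 in total.

9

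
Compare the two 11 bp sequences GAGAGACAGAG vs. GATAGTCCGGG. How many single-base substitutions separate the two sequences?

4

Mismatches (1-based): base 3: G→T; base 6: A→T; base 8: A→C; base 10: A→G.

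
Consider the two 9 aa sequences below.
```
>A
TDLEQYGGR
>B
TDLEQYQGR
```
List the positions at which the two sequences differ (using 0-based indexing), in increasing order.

Scanning 0-based: 6: G/Q.

6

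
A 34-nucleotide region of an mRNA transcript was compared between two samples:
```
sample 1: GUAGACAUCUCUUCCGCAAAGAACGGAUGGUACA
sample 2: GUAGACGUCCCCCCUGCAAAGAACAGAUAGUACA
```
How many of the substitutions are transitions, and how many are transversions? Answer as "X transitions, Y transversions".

Mismatches (1-based):
base 7: A→G (purine→purine, transition)
base 10: U→C (pyrimidine→pyrimidine, transition)
base 12: U→C (pyrimidine→pyrimidine, transition)
base 13: U→C (pyrimidine→pyrimidine, transition)
base 15: C→U (pyrimidine→pyrimidine, transition)
base 25: G→A (purine→purine, transition)
base 29: G→A (purine→purine, transition)

7 transitions, 0 transversions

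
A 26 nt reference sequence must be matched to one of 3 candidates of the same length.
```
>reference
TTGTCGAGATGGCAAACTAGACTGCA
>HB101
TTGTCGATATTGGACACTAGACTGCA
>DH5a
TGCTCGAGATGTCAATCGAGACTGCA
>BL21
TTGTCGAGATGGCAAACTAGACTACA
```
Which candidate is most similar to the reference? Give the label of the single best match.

BL21

Hamming distances to reference — HB101: 4; DH5a: 5; BL21: 1.
Smallest is BL21 with 1 mismatch.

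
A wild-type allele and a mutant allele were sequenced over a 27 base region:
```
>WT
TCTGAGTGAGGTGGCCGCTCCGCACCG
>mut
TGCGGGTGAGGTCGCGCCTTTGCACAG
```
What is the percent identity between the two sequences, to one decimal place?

66.7%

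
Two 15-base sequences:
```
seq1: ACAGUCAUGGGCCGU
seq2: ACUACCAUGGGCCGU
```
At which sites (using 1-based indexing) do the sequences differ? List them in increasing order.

3, 4, 5

Differences at site 3 (A→U), site 4 (G→A), site 5 (U→C).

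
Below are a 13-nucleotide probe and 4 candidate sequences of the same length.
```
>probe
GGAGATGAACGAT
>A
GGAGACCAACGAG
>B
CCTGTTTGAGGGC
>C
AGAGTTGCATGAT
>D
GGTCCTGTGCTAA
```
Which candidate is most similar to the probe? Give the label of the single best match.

A

A differs at 3 sites; B differs at 9 sites; C differs at 4 sites; D differs at 7 sites. The closest is A.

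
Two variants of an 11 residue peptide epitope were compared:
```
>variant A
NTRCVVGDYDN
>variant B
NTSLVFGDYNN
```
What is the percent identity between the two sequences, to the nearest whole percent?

Mismatches at positions 3, 4, 6, 10 (1-based): 4 of 11.
Identical positions: 7/11 = 63.64% → 64%.

64%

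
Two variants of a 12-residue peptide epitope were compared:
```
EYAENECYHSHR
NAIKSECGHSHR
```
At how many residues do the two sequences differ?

Comparing position by position, 6 residues differ: 1 (E/N), 2 (Y/A), 3 (A/I), 4 (E/K), 5 (N/S), 8 (Y/G).

6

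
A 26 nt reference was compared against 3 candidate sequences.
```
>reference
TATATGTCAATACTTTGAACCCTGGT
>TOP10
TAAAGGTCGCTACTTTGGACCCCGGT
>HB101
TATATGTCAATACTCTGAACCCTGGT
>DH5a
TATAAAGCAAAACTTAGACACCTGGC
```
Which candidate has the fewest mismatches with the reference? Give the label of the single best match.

HB101

TOP10 differs at 6 sites; HB101 differs at 1 site; DH5a differs at 8 sites. The closest is HB101.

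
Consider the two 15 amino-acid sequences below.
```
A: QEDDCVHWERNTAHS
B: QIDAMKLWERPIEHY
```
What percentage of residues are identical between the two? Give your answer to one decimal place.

40.0%

Mismatches at positions 2, 4, 5, 6, 7, 11, 12, 13, 15 (1-based): 9 of 15.
Identical positions: 6/15 = 40% → 40.0%.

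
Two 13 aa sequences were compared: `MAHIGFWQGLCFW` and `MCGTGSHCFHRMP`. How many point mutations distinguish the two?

11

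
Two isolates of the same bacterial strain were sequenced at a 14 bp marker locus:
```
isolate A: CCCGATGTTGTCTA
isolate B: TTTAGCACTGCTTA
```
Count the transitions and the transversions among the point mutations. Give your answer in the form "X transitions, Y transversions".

10 transitions, 0 transversions

Transitions (purine↔purine or pyrimidine↔pyrimidine): 1 C→T, 2 C→T, 3 C→T, 4 G→A, 5 A→G, 6 T→C, 7 G→A, 8 T→C, 11 T→C, 12 C→T.
Transversions (purine↔pyrimidine): none.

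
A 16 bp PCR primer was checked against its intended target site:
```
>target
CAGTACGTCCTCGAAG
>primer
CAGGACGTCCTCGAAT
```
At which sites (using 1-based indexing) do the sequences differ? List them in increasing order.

Differences at site 4 (T→G), site 16 (G→T).

4, 16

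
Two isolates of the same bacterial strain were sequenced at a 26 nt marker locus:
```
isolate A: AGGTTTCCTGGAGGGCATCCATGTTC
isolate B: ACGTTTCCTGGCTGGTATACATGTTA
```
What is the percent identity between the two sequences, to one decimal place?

76.9%

6 positions differ (2, 12, 13, 16, 19, 26), so 20 of 26 match: 20/26 = 76.92%.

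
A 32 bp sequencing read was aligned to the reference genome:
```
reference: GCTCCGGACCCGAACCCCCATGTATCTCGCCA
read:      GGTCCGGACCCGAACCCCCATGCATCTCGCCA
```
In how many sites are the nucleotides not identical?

The sequences differ at sites 2, 23 (1-based) — 2 in total.

2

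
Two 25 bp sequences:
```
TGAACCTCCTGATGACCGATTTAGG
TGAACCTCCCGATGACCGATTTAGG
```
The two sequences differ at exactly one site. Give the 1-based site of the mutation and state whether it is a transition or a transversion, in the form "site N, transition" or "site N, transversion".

Site 10 changes T→C. T is a pyrimidine and C is a pyrimidine, so this is a transition.

site 10, transition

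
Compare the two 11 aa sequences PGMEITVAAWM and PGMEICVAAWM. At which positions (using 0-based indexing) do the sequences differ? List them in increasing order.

5

Scanning 0-based: 5: T/C.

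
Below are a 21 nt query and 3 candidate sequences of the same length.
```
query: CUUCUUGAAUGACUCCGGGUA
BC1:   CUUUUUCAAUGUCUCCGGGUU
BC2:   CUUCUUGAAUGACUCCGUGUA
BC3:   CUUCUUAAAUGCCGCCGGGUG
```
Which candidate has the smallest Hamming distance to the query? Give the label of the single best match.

BC2

Hamming distances to query — BC1: 4; BC2: 1; BC3: 4.
Smallest is BC2 with 1 mismatch.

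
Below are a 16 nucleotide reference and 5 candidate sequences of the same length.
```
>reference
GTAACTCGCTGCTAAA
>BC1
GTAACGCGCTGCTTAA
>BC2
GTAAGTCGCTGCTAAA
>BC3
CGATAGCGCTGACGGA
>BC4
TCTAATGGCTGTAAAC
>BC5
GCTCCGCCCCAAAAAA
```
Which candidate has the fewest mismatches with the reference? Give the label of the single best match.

BC1 differs at 2 bases; BC2 differs at 1 base; BC3 differs at 9 bases; BC4 differs at 8 bases; BC5 differs at 9 bases. The closest is BC2.

BC2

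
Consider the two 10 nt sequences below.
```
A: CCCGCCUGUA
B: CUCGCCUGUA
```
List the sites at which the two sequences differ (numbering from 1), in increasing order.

2

Differences at site 2 (C→U).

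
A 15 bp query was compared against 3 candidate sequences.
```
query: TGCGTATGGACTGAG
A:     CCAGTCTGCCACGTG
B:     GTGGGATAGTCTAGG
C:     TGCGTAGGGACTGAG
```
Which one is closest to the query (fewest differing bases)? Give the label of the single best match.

Hamming distances to query — A: 9; B: 8; C: 1.
Smallest is C with 1 mismatch.

C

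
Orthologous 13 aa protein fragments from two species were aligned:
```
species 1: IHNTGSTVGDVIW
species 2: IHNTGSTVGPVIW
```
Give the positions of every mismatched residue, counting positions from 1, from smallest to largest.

Differences at position 10 (D→P).

10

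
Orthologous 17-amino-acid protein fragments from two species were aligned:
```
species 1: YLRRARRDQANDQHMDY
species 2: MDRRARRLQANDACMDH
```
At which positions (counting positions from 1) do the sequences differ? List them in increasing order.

1, 2, 8, 13, 14, 17

Scanning 1-based: 1: Y/M; 2: L/D; 8: D/L; 13: Q/A; 14: H/C; 17: Y/H.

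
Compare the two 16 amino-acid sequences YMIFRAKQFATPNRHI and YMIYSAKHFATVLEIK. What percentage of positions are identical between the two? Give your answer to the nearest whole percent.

50%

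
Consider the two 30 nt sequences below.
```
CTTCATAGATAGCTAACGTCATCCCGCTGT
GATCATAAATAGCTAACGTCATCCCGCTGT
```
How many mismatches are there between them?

3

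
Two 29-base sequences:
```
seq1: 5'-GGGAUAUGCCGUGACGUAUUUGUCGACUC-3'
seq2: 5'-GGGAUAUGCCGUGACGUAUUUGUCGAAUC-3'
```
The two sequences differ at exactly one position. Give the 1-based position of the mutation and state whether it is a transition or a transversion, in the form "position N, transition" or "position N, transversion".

Position 27 changes C→A. C is a pyrimidine and A is a purine, so this is a transversion.

position 27, transversion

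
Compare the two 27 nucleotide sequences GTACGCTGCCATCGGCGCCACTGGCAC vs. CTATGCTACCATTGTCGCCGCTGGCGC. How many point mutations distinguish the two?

7

The sequences differ at positions 1, 4, 8, 13, 15, 20, 26 (1-based) — 7 in total.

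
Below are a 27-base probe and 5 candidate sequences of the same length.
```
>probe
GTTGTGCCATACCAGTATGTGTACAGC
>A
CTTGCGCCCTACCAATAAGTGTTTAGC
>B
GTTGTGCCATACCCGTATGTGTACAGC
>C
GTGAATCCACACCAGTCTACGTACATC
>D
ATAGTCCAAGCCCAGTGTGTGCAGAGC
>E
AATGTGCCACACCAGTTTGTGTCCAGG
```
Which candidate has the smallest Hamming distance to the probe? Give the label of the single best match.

B

Hamming distances to probe — A: 7; B: 1; C: 9; D: 9; E: 6.
Smallest is B with 1 mismatch.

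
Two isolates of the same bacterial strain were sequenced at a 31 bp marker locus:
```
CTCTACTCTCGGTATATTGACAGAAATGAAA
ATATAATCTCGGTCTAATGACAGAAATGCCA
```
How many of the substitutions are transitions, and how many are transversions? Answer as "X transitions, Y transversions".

Mismatches (1-based):
site 1: C→A (pyrimidine→purine, transversion)
site 3: C→A (pyrimidine→purine, transversion)
site 6: C→A (pyrimidine→purine, transversion)
site 14: A→C (purine→pyrimidine, transversion)
site 17: T→A (pyrimidine→purine, transversion)
site 29: A→C (purine→pyrimidine, transversion)
site 30: A→C (purine→pyrimidine, transversion)

0 transitions, 7 transversions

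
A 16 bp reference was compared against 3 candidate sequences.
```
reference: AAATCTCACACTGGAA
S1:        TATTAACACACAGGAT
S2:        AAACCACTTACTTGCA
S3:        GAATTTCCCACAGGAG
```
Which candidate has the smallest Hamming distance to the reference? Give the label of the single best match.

S3

Hamming distances to reference — S1: 6; S2: 6; S3: 5.
Smallest is S3 with 5 mismatches.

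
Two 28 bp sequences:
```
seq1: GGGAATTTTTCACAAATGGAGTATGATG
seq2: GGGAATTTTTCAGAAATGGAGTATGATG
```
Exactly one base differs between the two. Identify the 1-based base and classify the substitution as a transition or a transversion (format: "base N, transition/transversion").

base 13, transversion

Base 13 changes C→G. C is a pyrimidine and G is a purine, so this is a transversion.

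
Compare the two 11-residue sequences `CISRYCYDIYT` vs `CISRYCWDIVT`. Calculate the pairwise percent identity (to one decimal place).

81.8%

Mismatches at positions 7, 10 (1-based): 2 of 11.
Identical positions: 9/11 = 81.82% → 81.8%.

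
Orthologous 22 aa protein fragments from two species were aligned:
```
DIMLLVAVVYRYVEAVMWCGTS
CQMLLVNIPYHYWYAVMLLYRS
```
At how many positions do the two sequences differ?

12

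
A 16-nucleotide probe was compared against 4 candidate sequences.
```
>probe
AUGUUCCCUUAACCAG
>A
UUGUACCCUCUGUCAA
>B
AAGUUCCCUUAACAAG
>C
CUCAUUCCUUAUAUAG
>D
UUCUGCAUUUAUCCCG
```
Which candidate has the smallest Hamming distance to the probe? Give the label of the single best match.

A differs at 7 bases; B differs at 2 bases; C differs at 7 bases; D differs at 7 bases. The closest is B.

B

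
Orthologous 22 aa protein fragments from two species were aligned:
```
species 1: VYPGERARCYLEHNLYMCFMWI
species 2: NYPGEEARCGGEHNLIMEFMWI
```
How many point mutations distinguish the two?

Mismatches (1-based): position 1: V→N; position 6: R→E; position 10: Y→G; position 11: L→G; position 16: Y→I; position 18: C→E.

6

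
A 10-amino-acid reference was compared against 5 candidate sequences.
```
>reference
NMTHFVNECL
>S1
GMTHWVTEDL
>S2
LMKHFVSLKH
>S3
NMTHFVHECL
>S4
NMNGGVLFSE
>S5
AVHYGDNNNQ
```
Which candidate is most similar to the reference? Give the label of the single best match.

Hamming distances to reference — S1: 4; S2: 6; S3: 1; S4: 7; S5: 9.
Smallest is S3 with 1 mismatch.

S3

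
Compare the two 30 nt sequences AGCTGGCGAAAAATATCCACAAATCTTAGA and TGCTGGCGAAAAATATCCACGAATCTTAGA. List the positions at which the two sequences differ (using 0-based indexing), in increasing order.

Differences at position 0 (A→T), position 20 (A→G).

0, 20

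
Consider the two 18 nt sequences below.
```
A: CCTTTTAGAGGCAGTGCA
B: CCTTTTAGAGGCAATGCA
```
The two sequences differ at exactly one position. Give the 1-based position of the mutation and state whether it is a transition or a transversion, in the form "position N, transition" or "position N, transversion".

position 14, transition

The sequences differ only at position 14: G→A (purine→purine), a transition.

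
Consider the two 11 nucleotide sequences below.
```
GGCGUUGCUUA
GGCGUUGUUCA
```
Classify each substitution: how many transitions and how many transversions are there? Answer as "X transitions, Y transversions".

Mismatches (1-based):
base 8: C→U (pyrimidine→pyrimidine, transition)
base 10: U→C (pyrimidine→pyrimidine, transition)

2 transitions, 0 transversions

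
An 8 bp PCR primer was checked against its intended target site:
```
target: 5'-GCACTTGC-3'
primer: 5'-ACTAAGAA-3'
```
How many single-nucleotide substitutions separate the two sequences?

7

The sequences differ at sites 1, 3, 4, 5, 6, 7, 8 (1-based) — 7 in total.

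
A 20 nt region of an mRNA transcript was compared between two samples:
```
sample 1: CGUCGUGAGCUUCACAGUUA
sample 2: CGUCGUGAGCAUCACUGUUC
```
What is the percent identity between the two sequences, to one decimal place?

Mismatches at positions 11, 16, 20 (1-based): 3 of 20.
Identical positions: 17/20 = 85% → 85.0%.

85.0%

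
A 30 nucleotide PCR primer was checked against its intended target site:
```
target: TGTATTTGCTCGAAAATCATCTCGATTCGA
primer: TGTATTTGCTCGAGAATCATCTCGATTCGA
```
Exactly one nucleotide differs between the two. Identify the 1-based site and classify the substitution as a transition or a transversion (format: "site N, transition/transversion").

site 14, transition

Site 14 changes A→G. A is a purine and G is a purine, so this is a transition.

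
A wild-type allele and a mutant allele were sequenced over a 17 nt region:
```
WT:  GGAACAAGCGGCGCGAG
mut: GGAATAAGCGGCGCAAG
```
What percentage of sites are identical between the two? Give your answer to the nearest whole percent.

88%

Mismatches at positions 5, 15 (1-based): 2 of 17.
Identical positions: 15/17 = 88.24% → 88%.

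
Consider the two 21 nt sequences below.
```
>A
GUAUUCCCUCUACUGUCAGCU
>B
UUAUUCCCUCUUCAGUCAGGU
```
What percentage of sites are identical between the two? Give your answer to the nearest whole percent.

Mismatches at positions 1, 12, 14, 20 (1-based): 4 of 21.
Identical positions: 17/21 = 80.95% → 81%.

81%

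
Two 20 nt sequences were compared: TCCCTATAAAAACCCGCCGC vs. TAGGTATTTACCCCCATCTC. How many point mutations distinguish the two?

10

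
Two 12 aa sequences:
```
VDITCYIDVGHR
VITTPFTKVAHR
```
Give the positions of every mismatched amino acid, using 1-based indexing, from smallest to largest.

Scanning 1-based: 2: D/I; 3: I/T; 5: C/P; 6: Y/F; 7: I/T; 8: D/K; 10: G/A.

2, 3, 5, 6, 7, 8, 10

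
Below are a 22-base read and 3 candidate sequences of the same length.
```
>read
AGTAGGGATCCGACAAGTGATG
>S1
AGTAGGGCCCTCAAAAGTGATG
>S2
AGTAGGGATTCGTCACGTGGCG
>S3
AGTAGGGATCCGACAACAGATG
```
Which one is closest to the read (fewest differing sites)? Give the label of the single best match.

Hamming distances to read — S1: 5; S2: 5; S3: 2.
Smallest is S3 with 2 mismatches.

S3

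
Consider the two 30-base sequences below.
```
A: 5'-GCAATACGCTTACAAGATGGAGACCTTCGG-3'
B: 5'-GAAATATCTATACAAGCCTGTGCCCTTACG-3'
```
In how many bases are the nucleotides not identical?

12

Comparing position by position, 12 bases differ: 2 (C/A), 7 (C/T), 8 (G/C), 9 (C/T), 10 (T/A), 17 (A/C), 18 (T/C), 19 (G/T), 21 (A/T), 23 (A/C), 28 (C/A), 29 (G/C).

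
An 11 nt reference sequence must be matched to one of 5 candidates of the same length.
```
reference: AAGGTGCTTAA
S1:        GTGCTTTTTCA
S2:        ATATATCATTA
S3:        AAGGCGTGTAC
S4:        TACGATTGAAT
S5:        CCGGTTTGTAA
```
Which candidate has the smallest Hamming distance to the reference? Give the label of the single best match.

Hamming distances to reference — S1: 6; S2: 7; S3: 4; S4: 8; S5: 5.
Smallest is S3 with 4 mismatches.

S3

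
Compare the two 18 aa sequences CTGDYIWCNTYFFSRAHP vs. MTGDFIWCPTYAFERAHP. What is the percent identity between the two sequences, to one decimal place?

5 positions differ (1, 5, 9, 12, 14), so 13 of 18 match: 13/18 = 72.22%.

72.2%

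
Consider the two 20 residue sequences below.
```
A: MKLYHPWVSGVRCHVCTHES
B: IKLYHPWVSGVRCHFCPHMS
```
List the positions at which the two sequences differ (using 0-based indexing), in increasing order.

Differences at position 0 (M→I), position 14 (V→F), position 16 (T→P), position 18 (E→M).

0, 14, 16, 18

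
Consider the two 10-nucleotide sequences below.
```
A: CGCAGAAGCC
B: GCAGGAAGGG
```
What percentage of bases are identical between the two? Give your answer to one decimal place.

40.0%

Mismatches at positions 1, 2, 3, 4, 9, 10 (1-based): 6 of 10.
Identical positions: 4/10 = 40% → 40.0%.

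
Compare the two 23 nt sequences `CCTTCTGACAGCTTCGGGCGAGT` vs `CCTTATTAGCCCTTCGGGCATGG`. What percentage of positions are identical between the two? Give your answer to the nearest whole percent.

65%

Mismatches at positions 5, 7, 9, 10, 11, 20, 21, 23 (1-based): 8 of 23.
Identical positions: 15/23 = 65.22% → 65%.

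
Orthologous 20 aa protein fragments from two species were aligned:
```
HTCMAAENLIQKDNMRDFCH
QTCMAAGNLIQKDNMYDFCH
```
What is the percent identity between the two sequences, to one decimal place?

85.0%

Mismatches at positions 1, 7, 16 (1-based): 3 of 20.
Identical positions: 17/20 = 85% → 85.0%.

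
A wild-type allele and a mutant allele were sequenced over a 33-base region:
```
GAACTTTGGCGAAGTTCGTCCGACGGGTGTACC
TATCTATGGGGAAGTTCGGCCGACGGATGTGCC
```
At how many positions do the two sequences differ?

The sequences differ at positions 1, 3, 6, 10, 19, 27, 31 (1-based) — 7 in total.

7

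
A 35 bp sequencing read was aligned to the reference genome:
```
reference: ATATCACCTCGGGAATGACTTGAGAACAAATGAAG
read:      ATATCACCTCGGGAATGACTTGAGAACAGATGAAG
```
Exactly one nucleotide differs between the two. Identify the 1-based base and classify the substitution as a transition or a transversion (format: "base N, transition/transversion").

base 29, transition

Base 29 changes A→G. A is a purine and G is a purine, so this is a transition.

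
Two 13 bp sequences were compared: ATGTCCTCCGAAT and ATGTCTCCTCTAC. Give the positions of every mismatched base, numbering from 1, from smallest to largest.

Differences at position 6 (C→T), position 7 (T→C), position 9 (C→T), position 10 (G→C), position 11 (A→T), position 13 (T→C).

6, 7, 9, 10, 11, 13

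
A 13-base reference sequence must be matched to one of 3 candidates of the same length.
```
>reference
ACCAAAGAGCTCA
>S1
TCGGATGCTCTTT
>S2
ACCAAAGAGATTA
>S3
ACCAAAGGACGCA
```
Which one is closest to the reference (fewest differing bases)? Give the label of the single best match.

Hamming distances to reference — S1: 8; S2: 2; S3: 3.
Smallest is S2 with 2 mismatches.

S2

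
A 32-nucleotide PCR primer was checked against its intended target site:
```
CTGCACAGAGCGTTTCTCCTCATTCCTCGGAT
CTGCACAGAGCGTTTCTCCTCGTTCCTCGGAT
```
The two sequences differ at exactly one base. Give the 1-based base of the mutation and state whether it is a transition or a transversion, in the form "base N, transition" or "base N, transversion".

base 22, transition

Base 22 changes A→G. A is a purine and G is a purine, so this is a transition.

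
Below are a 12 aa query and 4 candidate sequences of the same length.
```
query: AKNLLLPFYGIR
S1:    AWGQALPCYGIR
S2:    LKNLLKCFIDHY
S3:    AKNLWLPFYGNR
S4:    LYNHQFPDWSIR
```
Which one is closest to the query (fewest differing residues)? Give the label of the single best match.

S1 differs at 5 residues; S2 differs at 7 residues; S3 differs at 2 residues; S4 differs at 8 residues. The closest is S3.

S3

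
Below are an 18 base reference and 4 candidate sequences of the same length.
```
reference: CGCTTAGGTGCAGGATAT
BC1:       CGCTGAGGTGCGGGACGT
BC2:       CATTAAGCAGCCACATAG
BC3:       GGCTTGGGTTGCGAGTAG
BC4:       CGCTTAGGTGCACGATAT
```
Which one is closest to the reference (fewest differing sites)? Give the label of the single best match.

Hamming distances to reference — BC1: 4; BC2: 9; BC3: 8; BC4: 1.
Smallest is BC4 with 1 mismatch.

BC4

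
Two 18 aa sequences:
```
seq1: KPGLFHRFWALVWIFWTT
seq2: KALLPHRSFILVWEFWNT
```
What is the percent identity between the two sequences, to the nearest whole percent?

8 positions differ (2, 3, 5, 8, 9, 10, 14, 17), so 10 of 18 match: 10/18 = 55.56%.

56%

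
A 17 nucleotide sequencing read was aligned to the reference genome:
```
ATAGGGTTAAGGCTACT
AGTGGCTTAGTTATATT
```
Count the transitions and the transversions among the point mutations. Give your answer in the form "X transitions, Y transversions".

2 transitions, 6 transversions

Mismatches (1-based):
base 2: T→G (pyrimidine→purine, transversion)
base 3: A→T (purine→pyrimidine, transversion)
base 6: G→C (purine→pyrimidine, transversion)
base 10: A→G (purine→purine, transition)
base 11: G→T (purine→pyrimidine, transversion)
base 12: G→T (purine→pyrimidine, transversion)
base 13: C→A (pyrimidine→purine, transversion)
base 16: C→T (pyrimidine→pyrimidine, transition)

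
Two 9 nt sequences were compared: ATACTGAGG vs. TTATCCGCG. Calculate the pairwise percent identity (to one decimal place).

33.3%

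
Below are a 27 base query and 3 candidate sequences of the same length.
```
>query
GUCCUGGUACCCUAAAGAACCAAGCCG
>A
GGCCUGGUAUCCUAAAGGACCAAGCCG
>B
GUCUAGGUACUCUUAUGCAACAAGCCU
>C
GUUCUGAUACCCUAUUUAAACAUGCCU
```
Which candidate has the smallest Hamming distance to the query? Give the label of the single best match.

Hamming distances to query — A: 3; B: 8; C: 8.
Smallest is A with 3 mismatches.

A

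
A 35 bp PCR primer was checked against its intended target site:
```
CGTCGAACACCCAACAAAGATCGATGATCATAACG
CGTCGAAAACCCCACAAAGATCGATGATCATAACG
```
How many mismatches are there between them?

Comparing position by position, 2 bases differ: 8 (C/A), 13 (A/C).

2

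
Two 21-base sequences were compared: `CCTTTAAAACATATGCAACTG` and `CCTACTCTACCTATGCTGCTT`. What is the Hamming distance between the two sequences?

9

The sequences differ at bases 4, 5, 6, 7, 8, 11, 17, 18, 21 (1-based) — 9 in total.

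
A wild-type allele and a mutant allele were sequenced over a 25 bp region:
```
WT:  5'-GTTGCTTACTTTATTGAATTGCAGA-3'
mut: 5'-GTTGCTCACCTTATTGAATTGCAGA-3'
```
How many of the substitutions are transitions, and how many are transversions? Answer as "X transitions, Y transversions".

Mismatches (1-based):
site 7: T→C (pyrimidine→pyrimidine, transition)
site 10: T→C (pyrimidine→pyrimidine, transition)

2 transitions, 0 transversions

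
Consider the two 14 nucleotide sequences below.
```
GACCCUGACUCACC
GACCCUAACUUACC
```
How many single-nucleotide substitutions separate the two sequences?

Mismatches (1-based): site 7: G→A; site 11: C→U.

2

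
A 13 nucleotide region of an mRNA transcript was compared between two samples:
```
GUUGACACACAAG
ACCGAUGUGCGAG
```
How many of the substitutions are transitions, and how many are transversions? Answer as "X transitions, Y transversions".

8 transitions, 0 transversions

Mismatches (1-based):
base 1: G→A (purine→purine, transition)
base 2: U→C (pyrimidine→pyrimidine, transition)
base 3: U→C (pyrimidine→pyrimidine, transition)
base 6: C→U (pyrimidine→pyrimidine, transition)
base 7: A→G (purine→purine, transition)
base 8: C→U (pyrimidine→pyrimidine, transition)
base 9: A→G (purine→purine, transition)
base 11: A→G (purine→purine, transition)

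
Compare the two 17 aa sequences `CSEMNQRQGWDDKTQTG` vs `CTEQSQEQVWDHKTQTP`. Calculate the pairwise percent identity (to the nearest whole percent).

7 positions differ (2, 4, 5, 7, 9, 12, 17), so 10 of 17 match: 10/17 = 58.82%.

59%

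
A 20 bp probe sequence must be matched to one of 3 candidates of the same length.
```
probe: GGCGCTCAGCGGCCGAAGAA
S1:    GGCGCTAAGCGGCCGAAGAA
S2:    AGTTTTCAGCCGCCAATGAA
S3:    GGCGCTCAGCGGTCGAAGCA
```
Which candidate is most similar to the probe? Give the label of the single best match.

Hamming distances to probe — S1: 1; S2: 7; S3: 2.
Smallest is S1 with 1 mismatch.

S1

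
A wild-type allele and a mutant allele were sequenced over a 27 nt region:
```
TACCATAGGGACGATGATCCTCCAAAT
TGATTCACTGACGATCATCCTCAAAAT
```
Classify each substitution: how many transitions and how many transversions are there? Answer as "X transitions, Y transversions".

Transitions (purine↔purine or pyrimidine↔pyrimidine): 2 A→G, 4 C→T, 6 T→C.
Transversions (purine↔pyrimidine): 3 C→A, 5 A→T, 8 G→C, 9 G→T, 16 G→C, 23 C→A.

3 transitions, 6 transversions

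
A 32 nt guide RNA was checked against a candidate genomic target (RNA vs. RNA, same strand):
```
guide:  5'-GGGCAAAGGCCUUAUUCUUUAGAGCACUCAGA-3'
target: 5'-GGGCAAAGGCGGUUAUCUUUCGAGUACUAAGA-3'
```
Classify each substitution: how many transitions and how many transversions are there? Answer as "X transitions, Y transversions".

Mismatches (1-based):
position 11: C→G (pyrimidine→purine, transversion)
position 12: U→G (pyrimidine→purine, transversion)
position 14: A→U (purine→pyrimidine, transversion)
position 15: U→A (pyrimidine→purine, transversion)
position 21: A→C (purine→pyrimidine, transversion)
position 25: C→U (pyrimidine→pyrimidine, transition)
position 29: C→A (pyrimidine→purine, transversion)

1 transition, 6 transversions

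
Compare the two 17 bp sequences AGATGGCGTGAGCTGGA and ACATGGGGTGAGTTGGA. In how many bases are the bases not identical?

3

Mismatches (1-based): base 2: G→C; base 7: C→G; base 13: C→T.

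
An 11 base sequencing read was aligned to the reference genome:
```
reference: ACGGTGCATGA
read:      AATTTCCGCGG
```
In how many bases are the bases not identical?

Comparing position by position, 7 bases differ: 2 (C/A), 3 (G/T), 4 (G/T), 6 (G/C), 8 (A/G), 9 (T/C), 11 (A/G).

7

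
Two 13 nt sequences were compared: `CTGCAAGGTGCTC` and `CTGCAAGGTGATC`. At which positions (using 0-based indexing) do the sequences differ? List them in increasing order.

10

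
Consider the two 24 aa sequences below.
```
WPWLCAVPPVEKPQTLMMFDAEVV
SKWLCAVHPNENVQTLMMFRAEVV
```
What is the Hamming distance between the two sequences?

Comparing position by position, 7 positions differ: 1 (W/S), 2 (P/K), 8 (P/H), 10 (V/N), 12 (K/N), 13 (P/V), 20 (D/R).

7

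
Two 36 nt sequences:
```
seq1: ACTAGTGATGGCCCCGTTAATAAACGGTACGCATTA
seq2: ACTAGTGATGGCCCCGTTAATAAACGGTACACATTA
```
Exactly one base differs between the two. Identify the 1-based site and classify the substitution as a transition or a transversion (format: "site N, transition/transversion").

The sequences differ only at site 31: G→A (purine→purine), a transition.

site 31, transition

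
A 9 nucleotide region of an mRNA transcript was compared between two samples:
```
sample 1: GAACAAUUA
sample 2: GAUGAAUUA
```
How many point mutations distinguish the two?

Mismatches (1-based): site 3: A→U; site 4: C→G.

2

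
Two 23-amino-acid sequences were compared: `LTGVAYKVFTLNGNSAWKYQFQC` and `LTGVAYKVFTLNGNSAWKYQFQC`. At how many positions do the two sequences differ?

No positions differ; the sequences are identical.

0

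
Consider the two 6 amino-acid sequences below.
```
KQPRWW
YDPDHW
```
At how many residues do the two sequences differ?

The sequences differ at residues 1, 2, 4, 5 (1-based) — 4 in total.

4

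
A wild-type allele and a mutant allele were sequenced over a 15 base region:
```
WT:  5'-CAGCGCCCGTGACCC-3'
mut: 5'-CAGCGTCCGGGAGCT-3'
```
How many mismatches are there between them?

Mismatches (1-based): position 6: C→T; position 10: T→G; position 13: C→G; position 15: C→T.

4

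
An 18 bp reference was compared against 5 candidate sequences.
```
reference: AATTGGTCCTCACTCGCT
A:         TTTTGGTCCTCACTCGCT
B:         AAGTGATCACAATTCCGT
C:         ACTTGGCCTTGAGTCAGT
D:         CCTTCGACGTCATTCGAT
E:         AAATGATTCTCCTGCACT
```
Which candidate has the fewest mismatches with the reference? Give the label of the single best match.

Hamming distances to reference — A: 2; B: 8; C: 7; D: 7; E: 7.
Smallest is A with 2 mismatches.

A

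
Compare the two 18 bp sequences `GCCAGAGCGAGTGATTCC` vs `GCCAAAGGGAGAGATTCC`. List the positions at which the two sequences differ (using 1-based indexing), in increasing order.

Differences at position 5 (G→A), position 8 (C→G), position 12 (T→A).

5, 8, 12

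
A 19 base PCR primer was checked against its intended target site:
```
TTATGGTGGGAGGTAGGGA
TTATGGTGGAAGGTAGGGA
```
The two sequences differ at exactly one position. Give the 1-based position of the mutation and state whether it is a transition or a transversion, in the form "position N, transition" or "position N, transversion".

Position 10 changes G→A. G is a purine and A is a purine, so this is a transition.

position 10, transition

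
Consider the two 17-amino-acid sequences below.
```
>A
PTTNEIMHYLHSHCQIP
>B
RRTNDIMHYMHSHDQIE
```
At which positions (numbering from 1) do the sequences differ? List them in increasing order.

1, 2, 5, 10, 14, 17

Scanning 1-based: 1: P/R; 2: T/R; 5: E/D; 10: L/M; 14: C/D; 17: P/E.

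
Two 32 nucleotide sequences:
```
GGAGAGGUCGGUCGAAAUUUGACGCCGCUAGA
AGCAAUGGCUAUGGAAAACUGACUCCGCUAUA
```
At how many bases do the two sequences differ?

12

The sequences differ at bases 1, 3, 4, 6, 8, 10, 11, 13, 18, 19, 24, 31 (1-based) — 12 in total.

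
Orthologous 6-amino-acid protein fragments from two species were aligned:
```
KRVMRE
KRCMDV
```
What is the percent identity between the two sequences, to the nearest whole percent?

3 positions differ (3, 5, 6), so 3 of 6 match: 3/6 = 50%.

50%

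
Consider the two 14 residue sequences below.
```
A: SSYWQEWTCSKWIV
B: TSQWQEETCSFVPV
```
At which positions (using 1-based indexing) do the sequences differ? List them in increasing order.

Differences at position 1 (S→T), position 3 (Y→Q), position 7 (W→E), position 11 (K→F), position 12 (W→V), position 13 (I→P).

1, 3, 7, 11, 12, 13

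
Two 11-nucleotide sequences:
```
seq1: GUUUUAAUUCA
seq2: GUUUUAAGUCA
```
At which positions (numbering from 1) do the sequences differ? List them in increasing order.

8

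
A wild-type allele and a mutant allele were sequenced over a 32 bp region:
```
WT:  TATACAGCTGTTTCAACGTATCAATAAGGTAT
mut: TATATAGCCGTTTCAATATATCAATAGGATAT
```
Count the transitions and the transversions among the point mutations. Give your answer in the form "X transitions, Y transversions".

Transitions (purine↔purine or pyrimidine↔pyrimidine): 5 C→T, 9 T→C, 17 C→T, 18 G→A, 27 A→G, 29 G→A.
Transversions (purine↔pyrimidine): none.

6 transitions, 0 transversions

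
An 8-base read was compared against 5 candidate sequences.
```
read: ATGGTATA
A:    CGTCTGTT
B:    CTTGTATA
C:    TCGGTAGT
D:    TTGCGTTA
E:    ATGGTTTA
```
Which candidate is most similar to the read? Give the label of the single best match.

E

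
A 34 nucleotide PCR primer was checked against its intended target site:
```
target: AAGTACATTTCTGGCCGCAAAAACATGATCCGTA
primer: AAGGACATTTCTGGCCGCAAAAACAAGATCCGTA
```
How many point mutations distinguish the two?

The sequences differ at bases 4, 26 (1-based) — 2 in total.

2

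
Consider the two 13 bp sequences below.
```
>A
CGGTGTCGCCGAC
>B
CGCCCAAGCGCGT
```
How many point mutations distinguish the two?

9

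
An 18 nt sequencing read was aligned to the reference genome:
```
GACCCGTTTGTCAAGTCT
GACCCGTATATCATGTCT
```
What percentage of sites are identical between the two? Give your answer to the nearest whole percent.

83%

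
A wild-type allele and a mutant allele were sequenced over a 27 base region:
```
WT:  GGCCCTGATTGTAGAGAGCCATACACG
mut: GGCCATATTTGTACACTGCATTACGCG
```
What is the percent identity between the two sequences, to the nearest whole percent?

67%

9 positions differ (5, 7, 8, 14, 16, 17, 20, 21, 25), so 18 of 27 match: 18/27 = 66.67%.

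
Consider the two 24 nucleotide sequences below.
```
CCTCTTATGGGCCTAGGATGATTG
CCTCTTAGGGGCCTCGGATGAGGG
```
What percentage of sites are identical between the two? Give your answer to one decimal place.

Mismatches at positions 8, 15, 22, 23 (1-based): 4 of 24.
Identical positions: 20/24 = 83.33% → 83.3%.

83.3%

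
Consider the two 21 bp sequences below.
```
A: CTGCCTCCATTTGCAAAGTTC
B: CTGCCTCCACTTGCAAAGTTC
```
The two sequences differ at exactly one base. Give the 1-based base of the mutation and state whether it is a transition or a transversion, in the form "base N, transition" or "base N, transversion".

base 10, transition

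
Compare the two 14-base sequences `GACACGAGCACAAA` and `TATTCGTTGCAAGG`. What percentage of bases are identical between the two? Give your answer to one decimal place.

28.6%

Mismatches at positions 1, 3, 4, 7, 8, 9, 10, 11, 13, 14 (1-based): 10 of 14.
Identical positions: 4/14 = 28.57% → 28.6%.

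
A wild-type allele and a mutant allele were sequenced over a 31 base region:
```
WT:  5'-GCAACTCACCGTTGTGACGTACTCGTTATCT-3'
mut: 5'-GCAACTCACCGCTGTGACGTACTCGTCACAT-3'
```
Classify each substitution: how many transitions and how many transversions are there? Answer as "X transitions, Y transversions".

Mismatches (1-based):
position 12: T→C (pyrimidine→pyrimidine, transition)
position 27: T→C (pyrimidine→pyrimidine, transition)
position 29: T→C (pyrimidine→pyrimidine, transition)
position 30: C→A (pyrimidine→purine, transversion)

3 transitions, 1 transversion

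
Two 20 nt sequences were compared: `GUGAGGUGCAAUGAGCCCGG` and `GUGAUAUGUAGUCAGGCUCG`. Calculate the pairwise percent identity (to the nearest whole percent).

8 positions differ (5, 6, 9, 11, 13, 16, 18, 19), so 12 of 20 match: 12/20 = 60%.

60%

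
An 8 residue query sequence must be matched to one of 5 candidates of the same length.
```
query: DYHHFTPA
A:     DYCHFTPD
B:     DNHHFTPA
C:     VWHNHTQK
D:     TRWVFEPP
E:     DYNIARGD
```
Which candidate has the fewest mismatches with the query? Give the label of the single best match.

B

A differs at 2 residues; B differs at 1 residue; C differs at 6 residues; D differs at 6 residues; E differs at 6 residues. The closest is B.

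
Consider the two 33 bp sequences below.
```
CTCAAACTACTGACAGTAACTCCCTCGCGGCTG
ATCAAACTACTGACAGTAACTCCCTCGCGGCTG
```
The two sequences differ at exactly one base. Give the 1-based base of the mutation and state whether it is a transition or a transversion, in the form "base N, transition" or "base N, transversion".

The sequences differ only at base 1: C→A (pyrimidine→purine), a transversion.

base 1, transversion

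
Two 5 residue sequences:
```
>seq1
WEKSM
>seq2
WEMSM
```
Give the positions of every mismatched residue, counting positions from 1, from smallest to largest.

Differences at position 3 (K→M).

3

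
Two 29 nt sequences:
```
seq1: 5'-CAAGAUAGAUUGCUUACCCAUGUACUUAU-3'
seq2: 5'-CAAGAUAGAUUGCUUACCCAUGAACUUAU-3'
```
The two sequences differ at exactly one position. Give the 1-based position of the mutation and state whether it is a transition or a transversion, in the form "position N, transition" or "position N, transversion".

Position 23 changes U→A. U is a pyrimidine and A is a purine, so this is a transversion.

position 23, transversion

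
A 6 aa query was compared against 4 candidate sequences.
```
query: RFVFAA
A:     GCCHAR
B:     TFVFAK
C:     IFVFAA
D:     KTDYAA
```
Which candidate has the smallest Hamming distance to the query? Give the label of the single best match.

C

Hamming distances to query — A: 5; B: 2; C: 1; D: 4.
Smallest is C with 1 mismatch.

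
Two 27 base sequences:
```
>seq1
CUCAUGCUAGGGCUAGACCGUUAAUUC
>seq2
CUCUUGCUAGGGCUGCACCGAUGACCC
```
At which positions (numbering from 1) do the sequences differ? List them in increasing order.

4, 15, 16, 21, 23, 25, 26

Differences at position 4 (A→U), position 15 (A→G), position 16 (G→C), position 21 (U→A), position 23 (A→G), position 25 (U→C), position 26 (U→C).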